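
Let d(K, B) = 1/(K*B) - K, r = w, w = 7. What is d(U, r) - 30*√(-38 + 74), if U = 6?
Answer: -7811/42 ≈ -185.98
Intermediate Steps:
r = 7
d(K, B) = -K + 1/(B*K) (d(K, B) = 1/(B*K) - K = -K + 1/(B*K))
d(U, r) - 30*√(-38 + 74) = (-1*6 + 1/(7*6)) - 30*√(-38 + 74) = (-6 + (⅐)*(⅙)) - 30*√36 = (-6 + 1/42) - 30*6 = -251/42 - 180 = -7811/42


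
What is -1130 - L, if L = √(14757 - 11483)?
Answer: -1130 - √3274 ≈ -1187.2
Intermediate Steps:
L = √3274 ≈ 57.219
-1130 - L = -1130 - √3274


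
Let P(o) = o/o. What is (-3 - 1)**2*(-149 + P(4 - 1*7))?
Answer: -2368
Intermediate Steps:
P(o) = 1
(-3 - 1)**2*(-149 + P(4 - 1*7)) = (-3 - 1)**2*(-149 + 1) = (-4)**2*(-148) = 16*(-148) = -2368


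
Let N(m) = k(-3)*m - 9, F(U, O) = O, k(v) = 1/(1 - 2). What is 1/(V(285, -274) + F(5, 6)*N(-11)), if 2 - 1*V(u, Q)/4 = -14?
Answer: 1/76 ≈ 0.013158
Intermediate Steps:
V(u, Q) = 64 (V(u, Q) = 8 - 4*(-14) = 8 + 56 = 64)
k(v) = -1 (k(v) = 1/(-1) = -1)
N(m) = -9 - m (N(m) = -m - 9 = -9 - m)
1/(V(285, -274) + F(5, 6)*N(-11)) = 1/(64 + 6*(-9 - 1*(-11))) = 1/(64 + 6*(-9 + 11)) = 1/(64 + 6*2) = 1/(64 + 12) = 1/76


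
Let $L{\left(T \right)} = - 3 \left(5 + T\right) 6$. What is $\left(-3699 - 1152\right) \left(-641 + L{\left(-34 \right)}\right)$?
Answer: $577269$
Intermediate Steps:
$L{\left(T \right)} = -90 - 18 T$ ($L{\left(T \right)} = \left(-15 - 3 T\right) 6 = -90 - 18 T$)
$\left(-3699 - 1152\right) \left(-641 + L{\left(-34 \right)}\right) = \left(-3699 - 1152\right) \left(-641 - -522\right) = - 4851 \left(-641 + \left(-90 + 612\right)\right) = - 4851 \left(-641 + 522\right) = \left(-4851\right) \left(-119\right) = 577269$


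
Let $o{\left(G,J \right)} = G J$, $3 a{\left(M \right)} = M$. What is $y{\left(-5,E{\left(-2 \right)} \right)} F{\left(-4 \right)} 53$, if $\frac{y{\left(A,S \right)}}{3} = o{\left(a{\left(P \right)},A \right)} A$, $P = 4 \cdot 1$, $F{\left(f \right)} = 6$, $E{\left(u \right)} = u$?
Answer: $31800$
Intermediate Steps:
$P = 4$
$a{\left(M \right)} = \frac{M}{3}$
$y{\left(A,S \right)} = 4 A^{2}$ ($y{\left(A,S \right)} = 3 \cdot \frac{1}{3} \cdot 4 A A = 3 \frac{4 A}{3} A = 3 \frac{4 A^{2}}{3} = 4 A^{2}$)
$y{\left(-5,E{\left(-2 \right)} \right)} F{\left(-4 \right)} 53 = 4 \left(-5\right)^{2} \cdot 6 \cdot 53 = 4 \cdot 25 \cdot 318 = 100 \cdot 318 = 31800$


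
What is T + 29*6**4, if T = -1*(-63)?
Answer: 37647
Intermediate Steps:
T = 63
T + 29*6**4 = 63 + 29*6**4 = 63 + 29*1296 = 63 + 37584 = 37647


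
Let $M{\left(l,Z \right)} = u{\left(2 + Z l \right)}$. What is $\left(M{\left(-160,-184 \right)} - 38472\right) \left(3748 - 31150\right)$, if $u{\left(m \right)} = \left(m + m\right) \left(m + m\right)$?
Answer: $-95010597935568$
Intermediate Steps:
$u{\left(m \right)} = 4 m^{2}$ ($u{\left(m \right)} = 2 m 2 m = 4 m^{2}$)
$M{\left(l,Z \right)} = 4 \left(2 + Z l\right)^{2}$
$\left(M{\left(-160,-184 \right)} - 38472\right) \left(3748 - 31150\right) = \left(4 \left(2 - -29440\right)^{2} - 38472\right) \left(3748 - 31150\right) = \left(4 \left(2 + 29440\right)^{2} - 38472\right) \left(-27402\right) = \left(4 \cdot 29442^{2} - 38472\right) \left(-27402\right) = \left(4 \cdot 866831364 - 38472\right) \left(-27402\right) = \left(3467325456 - 38472\right) \left(-27402\right) = 3467286984 \left(-27402\right) = -95010597935568$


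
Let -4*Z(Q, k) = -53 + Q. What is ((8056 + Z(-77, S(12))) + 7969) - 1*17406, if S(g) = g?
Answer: -2697/2 ≈ -1348.5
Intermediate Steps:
Z(Q, k) = 53/4 - Q/4 (Z(Q, k) = -(-53 + Q)/4 = 53/4 - Q/4)
((8056 + Z(-77, S(12))) + 7969) - 1*17406 = ((8056 + (53/4 - ¼*(-77))) + 7969) - 1*17406 = ((8056 + (53/4 + 77/4)) + 7969) - 17406 = ((8056 + 65/2) + 7969) - 17406 = (16177/2 + 7969) - 17406 = 32115/2 - 17406 = -2697/2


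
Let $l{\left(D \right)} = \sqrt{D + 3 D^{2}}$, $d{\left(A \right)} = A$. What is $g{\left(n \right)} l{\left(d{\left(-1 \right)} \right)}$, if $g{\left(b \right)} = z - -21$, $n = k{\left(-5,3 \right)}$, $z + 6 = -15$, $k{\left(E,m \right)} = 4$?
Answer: $0$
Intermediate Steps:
$z = -21$ ($z = -6 - 15 = -21$)
$n = 4$
$g{\left(b \right)} = 0$ ($g{\left(b \right)} = -21 - -21 = -21 + 21 = 0$)
$g{\left(n \right)} l{\left(d{\left(-1 \right)} \right)} = 0 \sqrt{- (1 + 3 \left(-1\right))} = 0 \sqrt{- (1 - 3)} = 0 \sqrt{\left(-1\right) \left(-2\right)} = 0 \sqrt{2} = 0$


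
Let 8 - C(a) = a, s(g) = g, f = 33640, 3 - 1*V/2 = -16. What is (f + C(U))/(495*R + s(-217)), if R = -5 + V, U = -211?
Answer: 33859/16118 ≈ 2.1007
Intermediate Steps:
V = 38 (V = 6 - 2*(-16) = 6 + 32 = 38)
R = 33 (R = -5 + 38 = 33)
C(a) = 8 - a
(f + C(U))/(495*R + s(-217)) = (33640 + (8 - 1*(-211)))/(495*33 - 217) = (33640 + (8 + 211))/(16335 - 217) = (33640 + 219)/16118 = 33859*(1/16118) = 33859/16118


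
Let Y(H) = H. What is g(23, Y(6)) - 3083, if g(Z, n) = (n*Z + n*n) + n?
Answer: -2903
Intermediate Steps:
g(Z, n) = n + n² + Z*n (g(Z, n) = (Z*n + n²) + n = (n² + Z*n) + n = n + n² + Z*n)
g(23, Y(6)) - 3083 = 6*(1 + 23 + 6) - 3083 = 6*30 - 3083 = 180 - 3083 = -2903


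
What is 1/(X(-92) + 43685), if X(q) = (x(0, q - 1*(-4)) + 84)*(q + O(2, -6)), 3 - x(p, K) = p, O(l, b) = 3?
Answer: 1/35942 ≈ 2.7823e-5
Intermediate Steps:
x(p, K) = 3 - p
X(q) = 261 + 87*q (X(q) = ((3 - 1*0) + 84)*(q + 3) = ((3 + 0) + 84)*(3 + q) = (3 + 84)*(3 + q) = 87*(3 + q) = 261 + 87*q)
1/(X(-92) + 43685) = 1/((261 + 87*(-92)) + 43685) = 1/((261 - 8004) + 43685) = 1/(-7743 + 43685) = 1/35942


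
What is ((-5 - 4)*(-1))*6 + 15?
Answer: 69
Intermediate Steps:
((-5 - 4)*(-1))*6 + 15 = -9*(-1)*6 + 15 = 9*6 + 15 = 54 + 15 = 69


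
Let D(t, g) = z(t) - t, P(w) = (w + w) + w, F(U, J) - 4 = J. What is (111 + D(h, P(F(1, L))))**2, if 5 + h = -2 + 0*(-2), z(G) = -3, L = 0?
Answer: 13225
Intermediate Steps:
F(U, J) = 4 + J
h = -7 (h = -5 + (-2 + 0*(-2)) = -5 + (-2 + 0) = -5 - 2 = -7)
P(w) = 3*w (P(w) = 2*w + w = 3*w)
D(t, g) = -3 - t
(111 + D(h, P(F(1, L))))**2 = (111 + (-3 - 1*(-7)))**2 = (111 + (-3 + 7))**2 = (111 + 4)**2 = 115**2 = 13225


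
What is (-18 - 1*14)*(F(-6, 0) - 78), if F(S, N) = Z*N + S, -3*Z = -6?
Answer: 2688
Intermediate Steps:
Z = 2 (Z = -⅓*(-6) = 2)
F(S, N) = S + 2*N (F(S, N) = 2*N + S = S + 2*N)
(-18 - 1*14)*(F(-6, 0) - 78) = (-18 - 1*14)*((-6 + 2*0) - 78) = (-18 - 14)*((-6 + 0) - 78) = -32*(-6 - 78) = -32*(-84) = 2688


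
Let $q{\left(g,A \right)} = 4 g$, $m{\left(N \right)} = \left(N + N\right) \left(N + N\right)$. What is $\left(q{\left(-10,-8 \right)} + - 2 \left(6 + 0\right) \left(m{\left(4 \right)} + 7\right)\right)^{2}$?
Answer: $795664$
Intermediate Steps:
$m{\left(N \right)} = 4 N^{2}$ ($m{\left(N \right)} = 2 N 2 N = 4 N^{2}$)
$\left(q{\left(-10,-8 \right)} + - 2 \left(6 + 0\right) \left(m{\left(4 \right)} + 7\right)\right)^{2} = \left(4 \left(-10\right) + - 2 \left(6 + 0\right) \left(4 \cdot 4^{2} + 7\right)\right)^{2} = \left(-40 + \left(-2\right) 6 \left(4 \cdot 16 + 7\right)\right)^{2} = \left(-40 - 12 \left(64 + 7\right)\right)^{2} = \left(-40 - 852\right)^{2} = \left(-892\right)^{2} = 795664$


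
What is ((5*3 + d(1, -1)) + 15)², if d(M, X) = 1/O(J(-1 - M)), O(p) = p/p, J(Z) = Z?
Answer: 961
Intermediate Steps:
O(p) = 1
d(M, X) = 1 (d(M, X) = 1/1 = 1)
((5*3 + d(1, -1)) + 15)² = ((5*3 + 1) + 15)² = ((15 + 1) + 15)² = (16 + 15)² = 31² = 961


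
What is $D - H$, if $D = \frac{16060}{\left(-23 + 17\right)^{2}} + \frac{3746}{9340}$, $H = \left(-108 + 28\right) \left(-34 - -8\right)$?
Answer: $- \frac{68655493}{42030} \approx -1633.5$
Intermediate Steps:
$H = 2080$ ($H = - 80 \left(-34 + 8\right) = \left(-80\right) \left(-26\right) = 2080$)
$D = \frac{18766907}{42030}$ ($D = \frac{16060}{\left(-6\right)^{2}} + 3746 \cdot \frac{1}{9340} = \frac{16060}{36} + \frac{1873}{4670} = 16060 \cdot \frac{1}{36} + \frac{1873}{4670} = \frac{4015}{9} + \frac{1873}{4670} = \frac{18766907}{42030} \approx 446.51$)
$D - H = \frac{18766907}{42030} - 2080 = - \frac{68655493}{42030}$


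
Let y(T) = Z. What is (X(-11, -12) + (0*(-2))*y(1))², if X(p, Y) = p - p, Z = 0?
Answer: 0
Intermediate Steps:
y(T) = 0
X(p, Y) = 0
(X(-11, -12) + (0*(-2))*y(1))² = (0 + (0*(-2))*0)² = (0 + 0*0)² = (0 + 0)² = 0² = 0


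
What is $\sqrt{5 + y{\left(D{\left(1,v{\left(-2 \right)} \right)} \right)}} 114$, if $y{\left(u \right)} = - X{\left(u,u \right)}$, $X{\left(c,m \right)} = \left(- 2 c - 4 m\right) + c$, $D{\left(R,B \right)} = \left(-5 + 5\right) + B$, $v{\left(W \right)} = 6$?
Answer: $114 \sqrt{35} \approx 674.43$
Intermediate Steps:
$D{\left(R,B \right)} = B$ ($D{\left(R,B \right)} = 0 + B = B$)
$X{\left(c,m \right)} = - c - 4 m$ ($X{\left(c,m \right)} = \left(- 4 m - 2 c\right) + c = - c - 4 m$)
$y{\left(u \right)} = 5 u$ ($y{\left(u \right)} = - (- u - 4 u) = - \left(-5\right) u = 5 u$)
$\sqrt{5 + y{\left(D{\left(1,v{\left(-2 \right)} \right)} \right)}} 114 = \sqrt{5 + 5 \cdot 6} \cdot 114 = \sqrt{5 + 30} \cdot 114 = \sqrt{35} \cdot 114 = 114 \sqrt{35}$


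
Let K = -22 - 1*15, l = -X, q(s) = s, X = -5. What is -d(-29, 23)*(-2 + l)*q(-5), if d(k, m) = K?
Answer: -555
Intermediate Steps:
l = 5 (l = -1*(-5) = 5)
K = -37 (K = -22 - 15 = -37)
d(k, m) = -37
-d(-29, 23)*(-2 + l)*q(-5) = -(-37)*(-2 + 5)*(-5) = -(-37)*3*(-5) = -(-37)*(-15) = -1*555 = -555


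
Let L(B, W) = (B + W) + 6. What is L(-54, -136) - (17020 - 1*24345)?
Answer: 7141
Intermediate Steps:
L(B, W) = 6 + B + W
L(-54, -136) - (17020 - 1*24345) = (6 - 54 - 136) - (17020 - 1*24345) = -184 - (17020 - 24345) = -184 - 1*(-7325) = -184 + 7325 = 7141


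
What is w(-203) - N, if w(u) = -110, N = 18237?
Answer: -18347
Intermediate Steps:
w(-203) - N = -110 - 1*18237 = -110 - 18237 = -18347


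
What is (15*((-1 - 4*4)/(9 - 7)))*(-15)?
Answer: 3825/2 ≈ 1912.5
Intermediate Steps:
(15*((-1 - 4*4)/(9 - 7)))*(-15) = (15*((-1 - 16)/2))*(-15) = (15*(-17*½))*(-15) = (15*(-17/2))*(-15) = -255/2*(-15) = 3825/2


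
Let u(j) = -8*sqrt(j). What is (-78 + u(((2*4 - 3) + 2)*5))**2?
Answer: 8324 + 1248*sqrt(35) ≈ 15707.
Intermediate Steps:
(-78 + u(((2*4 - 3) + 2)*5))**2 = (-78 - 8*sqrt(5)*sqrt((2*4 - 3) + 2))**2 = (-78 - 8*sqrt(5)*sqrt((8 - 3) + 2))**2 = (-78 - 8*sqrt(5)*sqrt(5 + 2))**2 = (-78 - 8*sqrt(35))**2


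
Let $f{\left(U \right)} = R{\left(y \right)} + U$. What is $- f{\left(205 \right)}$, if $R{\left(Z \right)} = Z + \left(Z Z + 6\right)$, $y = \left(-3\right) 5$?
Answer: $-421$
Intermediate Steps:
$y = -15$
$R{\left(Z \right)} = 6 + Z + Z^{2}$ ($R{\left(Z \right)} = Z + \left(Z^{2} + 6\right) = Z + \left(6 + Z^{2}\right) = 6 + Z + Z^{2}$)
$f{\left(U \right)} = 216 + U$ ($f{\left(U \right)} = \left(6 - 15 + \left(-15\right)^{2}\right) + U = \left(6 - 15 + 225\right) + U = 216 + U$)
$- f{\left(205 \right)} = - (216 + 205) = \left(-1\right) 421 = -421$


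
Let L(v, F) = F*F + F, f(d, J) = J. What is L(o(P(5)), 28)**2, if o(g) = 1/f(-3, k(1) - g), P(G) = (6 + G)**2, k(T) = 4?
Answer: 659344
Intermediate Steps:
o(g) = 1/(4 - g)
L(v, F) = F + F**2 (L(v, F) = F**2 + F = F + F**2)
L(o(P(5)), 28)**2 = (28*(1 + 28))**2 = (28*29)**2 = 812**2 = 659344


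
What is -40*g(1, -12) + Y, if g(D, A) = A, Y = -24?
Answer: 456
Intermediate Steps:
-40*g(1, -12) + Y = -40*(-12) - 24 = 480 - 24 = 456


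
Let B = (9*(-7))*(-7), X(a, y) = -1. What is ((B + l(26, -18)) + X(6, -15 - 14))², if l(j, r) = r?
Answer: 178084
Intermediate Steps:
B = 441 (B = -63*(-7) = 441)
((B + l(26, -18)) + X(6, -15 - 14))² = ((441 - 18) - 1)² = (423 - 1)² = 422² = 178084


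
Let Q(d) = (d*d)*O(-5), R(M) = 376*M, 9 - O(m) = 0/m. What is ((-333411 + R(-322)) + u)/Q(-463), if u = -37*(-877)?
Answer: -140678/643107 ≈ -0.21875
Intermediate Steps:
O(m) = 9 (O(m) = 9 - 0/m = 9 - 1*0 = 9 + 0 = 9)
Q(d) = 9*d**2 (Q(d) = (d*d)*9 = d**2*9 = 9*d**2)
u = 32449
((-333411 + R(-322)) + u)/Q(-463) = ((-333411 + 376*(-322)) + 32449)/((9*(-463)**2)) = ((-333411 - 121072) + 32449)/((9*214369)) = (-454483 + 32449)/1929321 = -422034*1/1929321 = -140678/643107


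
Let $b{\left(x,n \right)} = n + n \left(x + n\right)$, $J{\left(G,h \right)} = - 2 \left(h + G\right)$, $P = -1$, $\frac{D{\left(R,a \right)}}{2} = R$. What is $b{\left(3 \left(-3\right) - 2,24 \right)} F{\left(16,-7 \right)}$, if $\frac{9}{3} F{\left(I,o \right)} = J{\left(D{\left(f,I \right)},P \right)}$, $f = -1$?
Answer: $672$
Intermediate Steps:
$D{\left(R,a \right)} = 2 R$
$J{\left(G,h \right)} = - 2 G - 2 h$ ($J{\left(G,h \right)} = - 2 \left(G + h\right) = - 2 G - 2 h$)
$b{\left(x,n \right)} = n + n \left(n + x\right)$
$F{\left(I,o \right)} = 2$ ($F{\left(I,o \right)} = \frac{- 2 \cdot 2 \left(-1\right) - -2}{3} = \frac{\left(-2\right) \left(-2\right) + 2}{3} = \frac{4 + 2}{3} = \frac{1}{3} \cdot 6 = 2$)
$b{\left(3 \left(-3\right) - 2,24 \right)} F{\left(16,-7 \right)} = 24 \left(1 + 24 + \left(3 \left(-3\right) - 2\right)\right) 2 = 24 \left(1 + 24 - 11\right) 2 = 24 \cdot 14 \cdot 2 = 336 \cdot 2 = 672$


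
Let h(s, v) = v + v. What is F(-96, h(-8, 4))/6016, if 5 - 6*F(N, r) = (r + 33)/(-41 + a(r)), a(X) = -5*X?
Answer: 223/1461888 ≈ 0.00015254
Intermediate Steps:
h(s, v) = 2*v
F(N, r) = ⅚ - (33 + r)/(6*(-41 - 5*r)) (F(N, r) = ⅚ - (r + 33)/(6*(-41 - 5*r)) = ⅚ - (33 + r)/(6*(-41 - 5*r)))
F(-96, h(-8, 4))/6016 = ((119 + 13*(2*4))/(3*(41 + 5*(2*4))))/6016 = ((119 + 13*8)/(3*(41 + 5*8)))*(1/6016) = ((119 + 104)/(3*(41 + 40)))*(1/6016) = ((⅓)*223/81)*(1/6016) = ((⅓)*(1/81)*223)*(1/6016) = (223/243)*(1/6016) = 223/1461888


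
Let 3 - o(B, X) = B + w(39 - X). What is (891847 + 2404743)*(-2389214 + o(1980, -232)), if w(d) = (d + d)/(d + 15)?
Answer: -102476173618960/13 ≈ -7.8828e+12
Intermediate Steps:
w(d) = 2*d/(15 + d) (w(d) = (2*d)/(15 + d) = 2*d/(15 + d))
o(B, X) = 3 - B - 2*(39 - X)/(54 - X) (o(B, X) = 3 - (B + 2*(39 - X)/(15 + (39 - X))) = 3 - (B + 2*(39 - X)/(54 - X)) = 3 + (-B - 2*(39 - X)/(54 - X)) = 3 - B - 2*(39 - X)/(54 - X))
(891847 + 2404743)*(-2389214 + o(1980, -232)) = (891847 + 2404743)*(-2389214 + (-84 - 232 + 54*1980 - 1*1980*(-232))/(-54 - 232)) = 3296590*(-2389214 + (-84 - 232 + 106920 + 459360)/(-286)) = 3296590*(-2389214 - 1/286*565964) = 3296590*(-2389214 - 282982/143) = 3296590*(-341940584/143) = -102476173618960/13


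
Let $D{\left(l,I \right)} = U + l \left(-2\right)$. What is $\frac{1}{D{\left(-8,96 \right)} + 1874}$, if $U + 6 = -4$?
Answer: $\frac{1}{1880} \approx 0.00053191$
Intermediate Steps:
$U = -10$ ($U = -6 - 4 = -10$)
$D{\left(l,I \right)} = -10 - 2 l$ ($D{\left(l,I \right)} = -10 + l \left(-2\right) = -10 - 2 l$)
$\frac{1}{D{\left(-8,96 \right)} + 1874} = \frac{1}{\left(-10 - -16\right) + 1874} = \frac{1}{\left(-10 + 16\right) + 1874} = \frac{1}{6 + 1874} = \frac{1}{1880}$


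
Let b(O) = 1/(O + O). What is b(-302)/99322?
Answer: -1/59990488 ≈ -1.6669e-8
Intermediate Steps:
b(O) = 1/(2*O)
b(-302)/99322 = ((½)/(-302))/99322 = ((½)*(-1/302))*(1/99322) = -1/604*1/99322 = -1/59990488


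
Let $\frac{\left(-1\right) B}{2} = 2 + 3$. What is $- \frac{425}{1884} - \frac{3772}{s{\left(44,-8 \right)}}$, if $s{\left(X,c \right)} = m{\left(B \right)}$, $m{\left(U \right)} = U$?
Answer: $\frac{3551099}{9420} \approx 376.97$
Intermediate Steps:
$B = -10$ ($B = - 2 \left(2 + 3\right) = \left(-2\right) 5 = -10$)
$s{\left(X,c \right)} = -10$
$- \frac{425}{1884} - \frac{3772}{s{\left(44,-8 \right)}} = - \frac{425}{1884} - \frac{3772}{-10} = \left(-425\right) \frac{1}{1884} - - \frac{1886}{5} = - \frac{425}{1884} + \frac{1886}{5} = \frac{3551099}{9420}$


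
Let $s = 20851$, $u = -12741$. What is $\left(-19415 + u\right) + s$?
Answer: $-11305$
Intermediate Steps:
$\left(-19415 + u\right) + s = \left(-19415 - 12741\right) + 20851 = -32156 + 20851 = -11305$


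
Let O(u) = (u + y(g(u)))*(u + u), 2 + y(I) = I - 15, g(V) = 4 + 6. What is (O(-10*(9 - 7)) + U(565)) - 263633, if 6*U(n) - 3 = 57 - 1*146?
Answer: -787702/3 ≈ -2.6257e+5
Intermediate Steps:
g(V) = 10
y(I) = -17 + I (y(I) = -2 + (I - 15) = -2 + (-15 + I) = -17 + I)
U(n) = -43/3 (U(n) = 1/2 + (57 - 1*146)/6 = 1/2 + (57 - 146)/6 = 1/2 + (1/6)*(-89) = 1/2 - 89/6 = -43/3)
O(u) = 2*u*(-7 + u) (O(u) = (u + (-17 + 10))*(u + u) = (u - 7)*(2*u) = (-7 + u)*(2*u) = 2*u*(-7 + u))
(O(-10*(9 - 7)) + U(565)) - 263633 = (2*(-10*(9 - 7))*(-7 - 10*(9 - 7)) - 43/3) - 263633 = (2*(-10*2)*(-7 - 10*2) - 43/3) - 263633 = (2*(-20)*(-7 - 20) - 43/3) - 263633 = (2*(-20)*(-27) - 43/3) - 263633 = (1080 - 43/3) - 263633 = 3197/3 - 263633 = -787702/3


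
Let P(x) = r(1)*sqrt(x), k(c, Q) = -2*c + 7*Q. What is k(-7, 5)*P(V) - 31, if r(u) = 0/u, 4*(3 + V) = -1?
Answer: -31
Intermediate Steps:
V = -13/4 (V = -3 + (1/4)*(-1) = -3 - 1/4 = -13/4 ≈ -3.2500)
r(u) = 0
P(x) = 0 (P(x) = 0*sqrt(x) = 0)
k(-7, 5)*P(V) - 31 = (-2*(-7) + 7*5)*0 - 31 = (14 + 35)*0 - 31 = 49*0 - 31 = 0 - 31 = -31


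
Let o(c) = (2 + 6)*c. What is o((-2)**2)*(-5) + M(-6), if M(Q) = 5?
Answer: -155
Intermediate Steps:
o(c) = 8*c
o((-2)**2)*(-5) + M(-6) = (8*(-2)**2)*(-5) + 5 = (8*4)*(-5) + 5 = 32*(-5) + 5 = -160 + 5 = -155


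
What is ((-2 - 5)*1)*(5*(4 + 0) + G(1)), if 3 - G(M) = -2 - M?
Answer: -182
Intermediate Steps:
G(M) = 5 + M (G(M) = 3 - (-2 - M) = 3 + (2 + M) = 5 + M)
((-2 - 5)*1)*(5*(4 + 0) + G(1)) = ((-2 - 5)*1)*(5*(4 + 0) + (5 + 1)) = (-7*1)*(5*4 + 6) = -7*(20 + 6) = -7*26 = -182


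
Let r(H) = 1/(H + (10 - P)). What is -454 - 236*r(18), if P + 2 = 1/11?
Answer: -151962/329 ≈ -461.89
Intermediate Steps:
P = -21/11 (P = -2 + 1/11 = -21/11 ≈ -1.9091)
r(H) = 1/(131/11 + H) (r(H) = 1/(H + (10 - 1*(-21/11))) = 1/(H + (10 + 21/11)) = 1/(H + 131/11) = 1/(131/11 + H))
-454 - 236*r(18) = -454 - 2596/(131 + 11*18) = -454 - 2596/(131 + 198) = -454 - 2596/329 = -151962/329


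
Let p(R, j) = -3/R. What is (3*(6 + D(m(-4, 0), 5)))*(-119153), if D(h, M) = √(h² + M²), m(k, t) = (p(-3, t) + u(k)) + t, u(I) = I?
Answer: -2144754 - 357459*√34 ≈ -4.2291e+6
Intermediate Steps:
m(k, t) = 1 + k + t (m(k, t) = (-3/(-3) + k) + t = (-3*(-⅓) + k) + t = (1 + k) + t = 1 + k + t)
D(h, M) = √(M² + h²)
(3*(6 + D(m(-4, 0), 5)))*(-119153) = (3*(6 + √(5² + (1 - 4 + 0)²)))*(-119153) = (3*(6 + √(25 + (-3)²)))*(-119153) = (3*(6 + √(25 + 9)))*(-119153) = (3*(6 + √34))*(-119153) = (18 + 3*√34)*(-119153) = -2144754 - 357459*√34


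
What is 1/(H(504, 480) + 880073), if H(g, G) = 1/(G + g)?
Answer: 984/865991833 ≈ 1.1363e-6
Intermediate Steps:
1/(H(504, 480) + 880073) = 1/(1/(480 + 504) + 880073) = 1/(1/984 + 880073) = 1/(865991833/984) = 984/865991833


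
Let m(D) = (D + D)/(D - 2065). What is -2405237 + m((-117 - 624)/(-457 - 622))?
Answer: -206054248610/85669 ≈ -2.4052e+6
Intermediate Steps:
m(D) = 2*D/(-2065 + D) (m(D) = (2*D)/(-2065 + D) = 2*D/(-2065 + D))
-2405237 + m((-117 - 624)/(-457 - 622)) = -2405237 + 2*((-117 - 624)/(-457 - 622))/(-2065 + (-117 - 624)/(-457 - 622)) = -2405237 + 2*(-741/(-1079))/(-2065 - 741/(-1079)) = -2405237 + 2*(-741*(-1/1079))/(-2065 - 741*(-1/1079)) = -2405237 + 2*(57/83)/(-2065 + 57/83) = -2405237 + 2*(57/83)/(-171338/83) = -2405237 + 2*(57/83)*(-83/171338) = -2405237 - 57/85669 = -206054248610/85669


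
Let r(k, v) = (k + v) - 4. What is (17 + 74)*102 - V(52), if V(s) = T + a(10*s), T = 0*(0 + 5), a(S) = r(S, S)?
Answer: 8246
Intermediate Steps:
r(k, v) = -4 + k + v
a(S) = -4 + 2*S (a(S) = -4 + S + S = -4 + 2*S)
T = 0 (T = 0*5 = 0)
V(s) = -4 + 20*s (V(s) = 0 + (-4 + 2*(10*s)) = 0 + (-4 + 20*s) = -4 + 20*s)
(17 + 74)*102 - V(52) = (17 + 74)*102 - (-4 + 20*52) = 91*102 - (-4 + 1040) = 9282 - 1*1036 = 9282 - 1036 = 8246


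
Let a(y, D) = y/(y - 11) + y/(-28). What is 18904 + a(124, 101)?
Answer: 14950429/791 ≈ 18901.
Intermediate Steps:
a(y, D) = -y/28 + y/(-11 + y) (a(y, D) = y/(-11 + y) + y*(-1/28) = y/(-11 + y) - y/28 = -y/28 + y/(-11 + y))
18904 + a(124, 101) = 18904 + (1/28)*124*(39 - 1*124)/(-11 + 124) = 18904 + (1/28)*124*(39 - 124)/113 = 18904 + (1/28)*124*(1/113)*(-85) = 18904 - 2635/791 = 14950429/791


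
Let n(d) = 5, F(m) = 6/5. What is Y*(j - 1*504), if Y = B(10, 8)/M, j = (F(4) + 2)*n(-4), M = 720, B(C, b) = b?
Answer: -244/45 ≈ -5.4222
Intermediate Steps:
F(m) = 6/5 (F(m) = 6*(⅕) = 6/5)
j = 16 (j = (6/5 + 2)*5 = (16/5)*5 = 16)
Y = 1/90 (Y = 8/720 = 8*(1/720) = 1/90 ≈ 0.011111)
Y*(j - 1*504) = (16 - 1*504)/90 = (16 - 504)/90 = (1/90)*(-488) = -244/45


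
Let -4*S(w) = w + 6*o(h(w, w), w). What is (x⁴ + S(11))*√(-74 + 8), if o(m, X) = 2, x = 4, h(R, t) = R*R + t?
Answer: 1001*I*√66/4 ≈ 2033.0*I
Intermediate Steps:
h(R, t) = t + R² (h(R, t) = R² + t = t + R²)
S(w) = -3 - w/4 (S(w) = -(w + 6*2)/4 = -(w + 12)/4 = -(12 + w)/4 = -3 - w/4)
(x⁴ + S(11))*√(-74 + 8) = (4⁴ + (-3 - ¼*11))*√(-74 + 8) = (256 + (-3 - 11/4))*√(-66) = (256 - 23/4)*(I*√66) = 1001*(I*√66)/4 = 1001*I*√66/4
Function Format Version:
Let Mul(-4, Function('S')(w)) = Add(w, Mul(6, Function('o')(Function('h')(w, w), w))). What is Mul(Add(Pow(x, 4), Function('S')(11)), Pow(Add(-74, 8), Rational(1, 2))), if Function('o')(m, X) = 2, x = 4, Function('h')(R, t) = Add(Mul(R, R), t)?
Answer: Mul(Rational(1001, 4), I, Pow(66, Rational(1, 2))) ≈ Mul(2033.0, I)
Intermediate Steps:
Function('h')(R, t) = Add(t, Pow(R, 2)) (Function('h')(R, t) = Add(Pow(R, 2), t) = Add(t, Pow(R, 2)))
Function('S')(w) = Add(-3, Mul(Rational(-1, 4), w)) (Function('S')(w) = Mul(Rational(-1, 4), Add(w, Mul(6, 2))) = Mul(Rational(-1, 4), Add(w, 12)) = Mul(Rational(-1, 4), Add(12, w)) = Add(-3, Mul(Rational(-1, 4), w)))
Mul(Add(Pow(x, 4), Function('S')(11)), Pow(Add(-74, 8), Rational(1, 2))) = Mul(Add(Pow(4, 4), Add(-3, Mul(Rational(-1, 4), 11))), Pow(Add(-74, 8), Rational(1, 2))) = Mul(Add(256, Add(-3, Rational(-11, 4))), Pow(-66, Rational(1, 2))) = Mul(Add(256, Rational(-23, 4)), Mul(I, Pow(66, Rational(1, 2)))) = Mul(Rational(1001, 4), Mul(I, Pow(66, Rational(1, 2)))) = Mul(Rational(1001, 4), I, Pow(66, Rational(1, 2)))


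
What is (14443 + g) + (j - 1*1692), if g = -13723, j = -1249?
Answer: -2221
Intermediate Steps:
(14443 + g) + (j - 1*1692) = (14443 - 13723) + (-1249 - 1*1692) = 720 + (-1249 - 1692) = 720 - 2941 = -2221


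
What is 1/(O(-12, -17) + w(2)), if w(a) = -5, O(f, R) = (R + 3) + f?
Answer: -1/31 ≈ -0.032258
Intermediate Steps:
O(f, R) = 3 + R + f (O(f, R) = (3 + R) + f = 3 + R + f)
1/(O(-12, -17) + w(2)) = 1/((3 - 17 - 12) - 5) = 1/(-26 - 5) = 1/(-31) = -1/31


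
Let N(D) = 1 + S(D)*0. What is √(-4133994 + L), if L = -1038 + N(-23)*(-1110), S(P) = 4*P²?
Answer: I*√4136142 ≈ 2033.8*I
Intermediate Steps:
N(D) = 1 (N(D) = 1 + (4*D²)*0 = 1 + 0 = 1)
L = -2148 (L = -1038 + 1*(-1110) = -1038 - 1110 = -2148)
√(-4133994 + L) = √(-4133994 - 2148) = √(-4136142) = I*√4136142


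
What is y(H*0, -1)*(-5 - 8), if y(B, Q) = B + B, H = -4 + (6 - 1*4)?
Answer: 0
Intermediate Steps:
H = -2 (H = -4 + (6 - 4) = -4 + 2 = -2)
y(B, Q) = 2*B
y(H*0, -1)*(-5 - 8) = (2*(-2*0))*(-5 - 8) = (2*0)*(-13) = 0*(-13) = 0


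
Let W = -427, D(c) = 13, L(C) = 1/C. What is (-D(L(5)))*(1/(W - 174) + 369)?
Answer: -2882984/601 ≈ -4797.0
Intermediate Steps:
(-D(L(5)))*(1/(W - 174) + 369) = (-1*13)*(1/(-427 - 174) + 369) = -13*(1/(-601) + 369) = -13*(-1/601 + 369) = -13*221768/601 = -2882984/601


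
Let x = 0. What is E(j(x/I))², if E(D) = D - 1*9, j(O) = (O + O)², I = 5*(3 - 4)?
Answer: 81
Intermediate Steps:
I = -5 (I = 5*(-1) = -5)
j(O) = 4*O² (j(O) = (2*O)² = 4*O²)
E(D) = -9 + D (E(D) = D - 9 = -9 + D)
E(j(x/I))² = (-9 + 4*(0/(-5))²)² = (-9 + 4*(0*(-⅕))²)² = (-9 + 4*0²)² = (-9 + 4*0)² = (-9 + 0)² = (-9)² = 81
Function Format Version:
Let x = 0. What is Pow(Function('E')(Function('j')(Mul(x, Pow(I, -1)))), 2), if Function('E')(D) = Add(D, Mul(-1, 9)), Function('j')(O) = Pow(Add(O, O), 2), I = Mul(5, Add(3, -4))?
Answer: 81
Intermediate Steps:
I = -5 (I = Mul(5, -1) = -5)
Function('j')(O) = Mul(4, Pow(O, 2)) (Function('j')(O) = Pow(Mul(2, O), 2) = Mul(4, Pow(O, 2)))
Function('E')(D) = Add(-9, D) (Function('E')(D) = Add(D, -9) = Add(-9, D))
Pow(Function('E')(Function('j')(Mul(x, Pow(I, -1)))), 2) = Pow(Add(-9, Mul(4, Pow(Mul(0, Pow(-5, -1)), 2))), 2) = Pow(Add(-9, Mul(4, Pow(Mul(0, Rational(-1, 5)), 2))), 2) = Pow(Add(-9, Mul(4, Pow(0, 2))), 2) = Pow(Add(-9, Mul(4, 0)), 2) = Pow(Add(-9, 0), 2) = Pow(-9, 2) = 81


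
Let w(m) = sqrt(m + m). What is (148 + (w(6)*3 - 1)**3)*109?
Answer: -19293 + 72594*sqrt(3) ≈ 1.0644e+5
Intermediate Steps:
w(m) = sqrt(2)*sqrt(m) (w(m) = sqrt(2*m) = sqrt(2)*sqrt(m))
(148 + (w(6)*3 - 1)**3)*109 = (148 + ((sqrt(2)*sqrt(6))*3 - 1)**3)*109 = (148 + ((2*sqrt(3))*3 - 1)**3)*109 = (148 + (6*sqrt(3) - 1)**3)*109 = (148 + (-1 + 6*sqrt(3))**3)*109 = 16132 + 109*(-1 + 6*sqrt(3))**3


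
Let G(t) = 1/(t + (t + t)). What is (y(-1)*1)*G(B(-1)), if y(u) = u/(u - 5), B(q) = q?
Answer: -1/18 ≈ -0.055556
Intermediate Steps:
G(t) = 1/(3*t) (G(t) = 1/(t + 2*t) = 1/(3*t))
y(u) = u/(-5 + u)
(y(-1)*1)*G(B(-1)) = (-1/(-5 - 1)*1)*((⅓)/(-1)) = (-1/(-6)*1)*((⅓)*(-1)) = (-1*(-⅙)*1)*(-⅓) = ((⅙)*1)*(-⅓) = (⅙)*(-⅓) = -1/18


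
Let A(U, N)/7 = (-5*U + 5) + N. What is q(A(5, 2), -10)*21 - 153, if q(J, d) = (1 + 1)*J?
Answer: -5445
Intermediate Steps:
A(U, N) = 35 - 35*U + 7*N (A(U, N) = 7*((-5*U + 5) + N) = 7*((5 - 5*U) + N) = 7*(5 + N - 5*U) = 35 - 35*U + 7*N)
q(J, d) = 2*J
q(A(5, 2), -10)*21 - 153 = (2*(35 - 35*5 + 7*2))*21 - 153 = (2*(35 - 175 + 14))*21 - 153 = (2*(-126))*21 - 153 = -252*21 - 153 = -5292 - 153 = -5445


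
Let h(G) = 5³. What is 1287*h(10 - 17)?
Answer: 160875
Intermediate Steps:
h(G) = 125
1287*h(10 - 17) = 1287*125 = 160875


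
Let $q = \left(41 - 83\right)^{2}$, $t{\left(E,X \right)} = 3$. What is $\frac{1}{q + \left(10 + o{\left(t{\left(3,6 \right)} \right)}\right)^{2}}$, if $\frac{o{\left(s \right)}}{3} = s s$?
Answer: $\frac{1}{3133} \approx 0.00031918$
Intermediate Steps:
$q = 1764$ ($q = \left(-42\right)^{2} = 1764$)
$o{\left(s \right)} = 3 s^{2}$ ($o{\left(s \right)} = 3 s s = 3 s^{2}$)
$\frac{1}{q + \left(10 + o{\left(t{\left(3,6 \right)} \right)}\right)^{2}} = \frac{1}{1764 + \left(10 + 3 \cdot 3^{2}\right)^{2}} = \frac{1}{1764 + \left(10 + 3 \cdot 9\right)^{2}} = \frac{1}{1764 + \left(10 + 27\right)^{2}} = \frac{1}{1764 + 37^{2}} = \frac{1}{1764 + 1369} = \frac{1}{3133}$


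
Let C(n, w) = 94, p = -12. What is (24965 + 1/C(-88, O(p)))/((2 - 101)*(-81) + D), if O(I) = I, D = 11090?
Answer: 2346711/1796246 ≈ 1.3065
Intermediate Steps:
(24965 + 1/C(-88, O(p)))/((2 - 101)*(-81) + D) = (24965 + 1/94)/((2 - 101)*(-81) + 11090) = (24965 + 1/94)/(-99*(-81) + 11090) = 2346711/(94*(8019 + 11090)) = (2346711/94)/19109 = (2346711/94)*(1/19109) = 2346711/1796246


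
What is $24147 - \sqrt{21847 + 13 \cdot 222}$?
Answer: $24147 - \sqrt{24733} \approx 23990.0$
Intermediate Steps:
$24147 - \sqrt{21847 + 13 \cdot 222} = 24147 - \sqrt{21847 + 2886} = 24147 - \sqrt{24733}$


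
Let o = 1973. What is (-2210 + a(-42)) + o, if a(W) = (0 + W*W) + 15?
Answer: 1542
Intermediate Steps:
a(W) = 15 + W² (a(W) = (0 + W²) + 15 = W² + 15 = 15 + W²)
(-2210 + a(-42)) + o = (-2210 + (15 + (-42)²)) + 1973 = (-2210 + (15 + 1764)) + 1973 = (-2210 + 1779) + 1973 = -431 + 1973 = 1542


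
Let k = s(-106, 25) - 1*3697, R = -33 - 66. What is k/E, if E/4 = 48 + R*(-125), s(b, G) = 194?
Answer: -3503/49692 ≈ -0.070494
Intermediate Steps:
R = -99
E = 49692 (E = 4*(48 - 99*(-125)) = 4*(48 + 12375) = 4*12423 = 49692)
k = -3503 (k = 194 - 1*3697 = 194 - 3697 = -3503)
k/E = -3503/49692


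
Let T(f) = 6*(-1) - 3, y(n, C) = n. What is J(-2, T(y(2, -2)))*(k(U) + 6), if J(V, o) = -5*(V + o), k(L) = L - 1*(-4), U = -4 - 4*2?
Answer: -110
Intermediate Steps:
U = -12 (U = -4 - 8 = -12)
k(L) = 4 + L (k(L) = L + 4 = 4 + L)
T(f) = -9 (T(f) = -6 - 3 = -9)
J(V, o) = -5*V - 5*o
J(-2, T(y(2, -2)))*(k(U) + 6) = (-5*(-2) - 5*(-9))*((4 - 12) + 6) = (10 + 45)*(-8 + 6) = 55*(-2) = -110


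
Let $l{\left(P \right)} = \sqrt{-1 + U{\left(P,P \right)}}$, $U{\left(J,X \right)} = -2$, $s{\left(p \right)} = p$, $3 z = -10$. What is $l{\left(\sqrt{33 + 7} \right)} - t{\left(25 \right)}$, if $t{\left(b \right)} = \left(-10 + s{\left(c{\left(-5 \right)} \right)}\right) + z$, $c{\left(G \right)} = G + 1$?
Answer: $\frac{52}{3} + i \sqrt{3} \approx 17.333 + 1.732 i$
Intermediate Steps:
$z = - \frac{10}{3}$ ($z = \frac{1}{3} \left(-10\right) = - \frac{10}{3} \approx -3.3333$)
$c{\left(G \right)} = 1 + G$
$t{\left(b \right)} = - \frac{52}{3}$ ($t{\left(b \right)} = \left(-10 + \left(1 - 5\right)\right) - \frac{10}{3} = \left(-10 - 4\right) - \frac{10}{3} = -14 - \frac{10}{3} = - \frac{52}{3}$)
$l{\left(P \right)} = i \sqrt{3}$ ($l{\left(P \right)} = \sqrt{-1 - 2} = \sqrt{-3} = i \sqrt{3}$)
$l{\left(\sqrt{33 + 7} \right)} - t{\left(25 \right)} = i \sqrt{3} - - \frac{52}{3} = i \sqrt{3} + \frac{52}{3} = \frac{52}{3} + i \sqrt{3}$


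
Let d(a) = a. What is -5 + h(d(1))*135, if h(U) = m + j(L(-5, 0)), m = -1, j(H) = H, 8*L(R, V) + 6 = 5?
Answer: -1255/8 ≈ -156.88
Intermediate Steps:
L(R, V) = -⅛ (L(R, V) = -¾ + (⅛)*5 = -¾ + 5/8 = -⅛)
h(U) = -9/8 (h(U) = -1 - ⅛ = -9/8)
-5 + h(d(1))*135 = -5 - 9/8*135 = -5 - 1215/8 = -1255/8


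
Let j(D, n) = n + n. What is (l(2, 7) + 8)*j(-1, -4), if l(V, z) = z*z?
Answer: -456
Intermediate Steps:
l(V, z) = z**2
j(D, n) = 2*n
(l(2, 7) + 8)*j(-1, -4) = (7**2 + 8)*(2*(-4)) = (49 + 8)*(-8) = 57*(-8) = -456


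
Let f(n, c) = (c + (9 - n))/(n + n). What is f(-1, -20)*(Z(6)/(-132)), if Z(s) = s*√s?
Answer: -5*√6/22 ≈ -0.55670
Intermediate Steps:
f(n, c) = (9 + c - n)/(2*n) (f(n, c) = (9 + c - n)/((2*n)) = (9 + c - n)*(1/(2*n)) = (9 + c - n)/(2*n))
Z(s) = s^(3/2)
f(-1, -20)*(Z(6)/(-132)) = ((½)*(9 - 20 - 1*(-1))/(-1))*(6^(3/2)/(-132)) = ((½)*(-1)*(9 - 20 + 1))*((6*√6)*(-1/132)) = ((½)*(-1)*(-10))*(-√6/22) = 5*(-√6/22) = -5*√6/22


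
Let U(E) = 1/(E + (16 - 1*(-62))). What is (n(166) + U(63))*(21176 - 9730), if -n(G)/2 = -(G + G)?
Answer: 1071631750/141 ≈ 7.6002e+6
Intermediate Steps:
U(E) = 1/(78 + E) (U(E) = 1/(E + (16 + 62)) = 1/(E + 78) = 1/(78 + E))
n(G) = 4*G (n(G) = -(-2)*(G + G) = -(-2)*2*G = -(-4)*G = 4*G)
(n(166) + U(63))*(21176 - 9730) = (4*166 + 1/(78 + 63))*(21176 - 9730) = (664 + 1/141)*11446 = (93625/141)*11446 = 1071631750/141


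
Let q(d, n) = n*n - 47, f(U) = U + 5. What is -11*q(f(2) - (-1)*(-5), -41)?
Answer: -17974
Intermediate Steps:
f(U) = 5 + U
q(d, n) = -47 + n² (q(d, n) = n² - 47 = -47 + n²)
-11*q(f(2) - (-1)*(-5), -41) = -11*(-47 + (-41)²) = -11*(-47 + 1681) = -11*1634 = -17974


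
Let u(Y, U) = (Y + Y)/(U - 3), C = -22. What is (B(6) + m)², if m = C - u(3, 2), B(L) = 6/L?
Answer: 225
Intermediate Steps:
u(Y, U) = 2*Y/(-3 + U) (u(Y, U) = (2*Y)/(-3 + U) = 2*Y/(-3 + U))
m = -16 (m = -22 - 2*3/(-3 + 2) = -22 - 2*3/(-1) = -22 - 2*3*(-1) = -22 - 1*(-6) = -22 + 6 = -16)
(B(6) + m)² = (6/6 - 16)² = (6*(⅙) - 16)² = (1 - 16)² = (-15)² = 225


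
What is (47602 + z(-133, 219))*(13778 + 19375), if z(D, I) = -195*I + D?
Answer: 157940892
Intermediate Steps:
z(D, I) = D - 195*I
(47602 + z(-133, 219))*(13778 + 19375) = (47602 + (-133 - 195*219))*(13778 + 19375) = (47602 + (-133 - 42705))*33153 = (47602 - 42838)*33153 = 4764*33153 = 157940892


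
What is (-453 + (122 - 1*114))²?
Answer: 198025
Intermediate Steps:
(-453 + (122 - 1*114))² = (-453 + (122 - 114))² = (-453 + 8)² = (-445)² = 198025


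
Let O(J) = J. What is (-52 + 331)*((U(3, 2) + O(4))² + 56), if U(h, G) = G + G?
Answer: 33480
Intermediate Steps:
U(h, G) = 2*G
(-52 + 331)*((U(3, 2) + O(4))² + 56) = (-52 + 331)*((2*2 + 4)² + 56) = 279*((4 + 4)² + 56) = 279*(8² + 56) = 279*(64 + 56) = 279*120 = 33480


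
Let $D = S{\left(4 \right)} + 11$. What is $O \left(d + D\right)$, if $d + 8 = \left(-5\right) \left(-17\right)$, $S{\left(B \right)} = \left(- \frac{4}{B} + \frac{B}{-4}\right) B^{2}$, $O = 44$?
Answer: $2464$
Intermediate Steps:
$S{\left(B \right)} = B^{2} \left(- \frac{4}{B} - \frac{B}{4}\right)$ ($S{\left(B \right)} = \left(- \frac{4}{B} + B \left(- \frac{1}{4}\right)\right) B^{2} = \left(- \frac{4}{B} - \frac{B}{4}\right) B^{2} = B^{2} \left(- \frac{4}{B} - \frac{B}{4}\right)$)
$D = -21$ ($D = \left(- \frac{1}{4}\right) 4 \left(16 + 4^{2}\right) + 11 = \left(- \frac{1}{4}\right) 4 \left(16 + 16\right) + 11 = \left(- \frac{1}{4}\right) 4 \cdot 32 + 11 = -32 + 11 = -21$)
$d = 77$ ($d = -8 - -85 = -8 + 85 = 77$)
$O \left(d + D\right) = 44 \left(77 - 21\right) = 44 \cdot 56 = 2464$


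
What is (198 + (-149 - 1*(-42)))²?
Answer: 8281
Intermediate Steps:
(198 + (-149 - 1*(-42)))² = (198 + (-149 + 42))² = (198 - 107)² = 91² = 8281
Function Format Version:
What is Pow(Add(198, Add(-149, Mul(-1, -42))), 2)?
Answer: 8281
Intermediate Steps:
Pow(Add(198, Add(-149, Mul(-1, -42))), 2) = Pow(Add(198, Add(-149, 42)), 2) = Pow(Add(198, -107), 2) = Pow(91, 2) = 8281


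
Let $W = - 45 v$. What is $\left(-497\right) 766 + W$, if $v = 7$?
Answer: $-381017$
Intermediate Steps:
$W = -315$ ($W = \left(-45\right) 7 = -315$)
$\left(-497\right) 766 + W = \left(-497\right) 766 - 315 = -380702 - 315 = -381017$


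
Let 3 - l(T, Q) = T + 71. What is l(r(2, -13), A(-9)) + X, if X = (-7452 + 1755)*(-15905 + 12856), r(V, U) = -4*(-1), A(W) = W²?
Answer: 17370081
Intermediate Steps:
r(V, U) = 4
l(T, Q) = -68 - T (l(T, Q) = 3 - (T + 71) = 3 - (71 + T) = 3 + (-71 - T) = -68 - T)
X = 17370153 (X = -5697*(-3049) = 17370153)
l(r(2, -13), A(-9)) + X = (-68 - 1*4) + 17370153 = (-68 - 4) + 17370153 = -72 + 17370153 = 17370081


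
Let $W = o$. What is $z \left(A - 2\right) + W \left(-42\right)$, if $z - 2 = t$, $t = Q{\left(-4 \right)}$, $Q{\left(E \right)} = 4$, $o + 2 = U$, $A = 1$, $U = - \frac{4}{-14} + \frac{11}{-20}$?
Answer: $\frac{891}{10} \approx 89.1$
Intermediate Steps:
$U = - \frac{37}{140}$ ($U = \left(-4\right) \left(- \frac{1}{14}\right) + 11 \left(- \frac{1}{20}\right) = \frac{2}{7} - \frac{11}{20} = - \frac{37}{140} \approx -0.26429$)
$o = - \frac{317}{140}$ ($o = -2 - \frac{37}{140} = - \frac{317}{140} \approx -2.2643$)
$W = - \frac{317}{140} \approx -2.2643$
$t = 4$
$z = 6$ ($z = 2 + 4 = 6$)
$z \left(A - 2\right) + W \left(-42\right) = 6 \left(1 - 2\right) - - \frac{951}{10} = 6 \left(-1\right) + \frac{951}{10} = -6 + \frac{951}{10} = \frac{891}{10}$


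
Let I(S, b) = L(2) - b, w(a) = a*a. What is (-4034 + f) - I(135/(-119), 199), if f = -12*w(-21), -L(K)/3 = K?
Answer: -9121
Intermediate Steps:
L(K) = -3*K
w(a) = a**2
f = -5292 (f = -12*(-21)**2 = -12*441 = -5292)
I(S, b) = -6 - b (I(S, b) = -3*2 - b = -6 - b)
(-4034 + f) - I(135/(-119), 199) = (-4034 - 5292) - (-6 - 1*199) = -9326 - (-6 - 199) = -9326 - 1*(-205) = -9326 + 205 = -9121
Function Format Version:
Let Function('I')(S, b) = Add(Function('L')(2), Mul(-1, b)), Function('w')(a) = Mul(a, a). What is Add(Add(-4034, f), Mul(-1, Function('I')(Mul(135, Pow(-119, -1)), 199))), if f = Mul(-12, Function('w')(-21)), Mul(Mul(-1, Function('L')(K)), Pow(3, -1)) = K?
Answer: -9121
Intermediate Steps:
Function('L')(K) = Mul(-3, K)
Function('w')(a) = Pow(a, 2)
f = -5292 (f = Mul(-12, Pow(-21, 2)) = Mul(-12, 441) = -5292)
Function('I')(S, b) = Add(-6, Mul(-1, b)) (Function('I')(S, b) = Add(Mul(-3, 2), Mul(-1, b)) = Add(-6, Mul(-1, b)))
Add(Add(-4034, f), Mul(-1, Function('I')(Mul(135, Pow(-119, -1)), 199))) = Add(Add(-4034, -5292), Mul(-1, Add(-6, Mul(-1, 199)))) = Add(-9326, Mul(-1, Add(-6, -199))) = Add(-9326, Mul(-1, -205)) = Add(-9326, 205) = -9121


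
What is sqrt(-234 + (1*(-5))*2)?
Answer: 2*I*sqrt(61) ≈ 15.62*I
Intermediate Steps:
sqrt(-234 + (1*(-5))*2) = sqrt(-234 - 5*2) = sqrt(-234 - 10) = sqrt(-244) = 2*I*sqrt(61)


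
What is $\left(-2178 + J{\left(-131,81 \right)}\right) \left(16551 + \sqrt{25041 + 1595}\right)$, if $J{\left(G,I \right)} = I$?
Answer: $-34707447 - 4194 \sqrt{6659} \approx -3.505 \cdot 10^{7}$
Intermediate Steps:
$\left(-2178 + J{\left(-131,81 \right)}\right) \left(16551 + \sqrt{25041 + 1595}\right) = \left(-2178 + 81\right) \left(16551 + \sqrt{25041 + 1595}\right) = - 2097 \left(16551 + \sqrt{26636}\right) = - 2097 \left(16551 + 2 \sqrt{6659}\right) = -34707447 - 4194 \sqrt{6659}$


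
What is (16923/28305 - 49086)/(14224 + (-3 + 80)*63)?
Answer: -463120769/179972625 ≈ -2.5733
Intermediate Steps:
(16923/28305 - 49086)/(14224 + (-3 + 80)*63) = (16923*(1/28305) - 49086)/(14224 + 77*63) = (5641/9435 - 49086)/(14224 + 4851) = -463120769/9435/19075 = -463120769/9435*1/19075 = -463120769/179972625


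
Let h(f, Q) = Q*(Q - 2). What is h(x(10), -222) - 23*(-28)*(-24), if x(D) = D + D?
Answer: 34272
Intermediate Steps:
x(D) = 2*D
h(f, Q) = Q*(-2 + Q)
h(x(10), -222) - 23*(-28)*(-24) = -222*(-2 - 222) - 23*(-28)*(-24) = -222*(-224) - (-644)*(-24) = 49728 - 1*15456 = 49728 - 15456 = 34272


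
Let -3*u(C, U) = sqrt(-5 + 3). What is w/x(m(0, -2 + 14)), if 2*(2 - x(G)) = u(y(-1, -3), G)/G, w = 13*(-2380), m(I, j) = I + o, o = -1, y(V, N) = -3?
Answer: -1113840/73 - 92820*I*sqrt(2)/73 ≈ -15258.0 - 1798.2*I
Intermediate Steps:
u(C, U) = -I*sqrt(2)/3 (u(C, U) = -sqrt(-5 + 3)/3 = -I*sqrt(2)/3)
m(I, j) = -1 + I (m(I, j) = I - 1 = -1 + I)
w = -30940
x(G) = 2 + I*sqrt(2)/(6*G) (x(G) = 2 - (-I*sqrt(2)/3)/(2*G) = 2 - (-1)*I*sqrt(2)/(6*G) = 2 + I*sqrt(2)/(6*G))
w/x(m(0, -2 + 14)) = -30940/(2 + I*sqrt(2)/(6*(-1 + 0))) = -30940/(2 + (1/6)*I*sqrt(2)/(-1)) = -30940/(2 + (1/6)*I*sqrt(2)*(-1)) = -30940/(2 - I*sqrt(2)/6)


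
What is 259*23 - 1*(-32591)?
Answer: 38548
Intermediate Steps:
259*23 - 1*(-32591) = 5957 + 32591 = 38548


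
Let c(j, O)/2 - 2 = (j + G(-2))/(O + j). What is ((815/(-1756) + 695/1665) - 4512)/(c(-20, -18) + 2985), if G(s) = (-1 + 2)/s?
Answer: -50129795453/33220411002 ≈ -1.5090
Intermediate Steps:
G(s) = 1/s
c(j, O) = 4 + 2*(-1/2 + j)/(O + j) (c(j, O) = 4 + 2*((j + 1/(-2))/(O + j)) = 4 + 2*((j - 1/2)/(O + j)) = 4 + 2*((-1/2 + j)/(O + j)) = 4 + 2*(-1/2 + j)/(O + j))
((815/(-1756) + 695/1665) - 4512)/(c(-20, -18) + 2985) = ((815/(-1756) + 695/1665) - 4512)/((-1 + 4*(-18) + 6*(-20))/(-18 - 20) + 2985) = ((815*(-1/1756) + 695*(1/1665)) - 4512)/((-1 - 72 - 120)/(-38) + 2985) = ((-815/1756 + 139/333) - 4512)/(-1/38*(-193) + 2985) = (-27311/584748 - 4512)/(193/38 + 2985) = -2638410287/(584748*113623/38) = -2638410287/584748*38/113623 = -50129795453/33220411002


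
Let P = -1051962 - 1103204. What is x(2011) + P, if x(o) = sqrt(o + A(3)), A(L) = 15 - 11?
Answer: -2155166 + sqrt(2015) ≈ -2.1551e+6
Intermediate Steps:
A(L) = 4
x(o) = sqrt(4 + o) (x(o) = sqrt(o + 4) = sqrt(4 + o))
P = -2155166
x(2011) + P = sqrt(4 + 2011) - 2155166 = sqrt(2015) - 2155166 = -2155166 + sqrt(2015)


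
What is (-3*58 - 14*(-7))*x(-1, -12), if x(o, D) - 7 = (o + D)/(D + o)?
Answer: -608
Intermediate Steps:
x(o, D) = 8 (x(o, D) = 7 + (o + D)/(D + o) = 7 + (D + o)/(D + o) = 7 + 1 = 8)
(-3*58 - 14*(-7))*x(-1, -12) = (-3*58 - 14*(-7))*8 = (-174 + 98)*8 = -76*8 = -608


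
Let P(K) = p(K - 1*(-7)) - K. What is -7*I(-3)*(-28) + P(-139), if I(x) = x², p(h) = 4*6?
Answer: 1927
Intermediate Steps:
p(h) = 24
P(K) = 24 - K
-7*I(-3)*(-28) + P(-139) = -7*(-3)²*(-28) + (24 - 1*(-139)) = -7*9*(-28) + (24 + 139) = -63*(-28) + 163 = 1764 + 163 = 1927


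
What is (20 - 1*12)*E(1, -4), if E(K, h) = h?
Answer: -32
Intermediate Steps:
(20 - 1*12)*E(1, -4) = (20 - 1*12)*(-4) = (20 - 12)*(-4) = 8*(-4) = -32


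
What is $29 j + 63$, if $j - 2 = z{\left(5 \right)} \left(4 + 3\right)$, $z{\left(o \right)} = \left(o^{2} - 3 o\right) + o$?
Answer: $3166$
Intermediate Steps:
$z{\left(o \right)} = o^{2} - 2 o$
$j = 107$ ($j = 2 + 5 \left(-2 + 5\right) \left(4 + 3\right) = 2 + 5 \cdot 3 \cdot 7 = 2 + 15 \cdot 7 = 2 + 105 = 107$)
$29 j + 63 = 29 \cdot 107 + 63 = 3103 + 63 = 3166$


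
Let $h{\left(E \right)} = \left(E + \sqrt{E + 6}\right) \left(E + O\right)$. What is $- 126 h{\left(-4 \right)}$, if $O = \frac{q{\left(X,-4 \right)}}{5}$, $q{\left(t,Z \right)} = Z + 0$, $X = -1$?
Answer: $- \frac{12096}{5} + \frac{3024 \sqrt{2}}{5} \approx -1563.9$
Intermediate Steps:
$q{\left(t,Z \right)} = Z$
$O = - \frac{4}{5} \approx -0.8$
$h{\left(E \right)} = \left(- \frac{4}{5} + E\right) \left(E + \sqrt{6 + E}\right)$ ($h{\left(E \right)} = \left(E + \sqrt{E + 6}\right) \left(E - \frac{4}{5}\right) = \left(E + \sqrt{6 + E}\right) \left(- \frac{4}{5} + E\right) = \left(- \frac{4}{5} + E\right) \left(E + \sqrt{6 + E}\right)$)
$- 126 h{\left(-4 \right)} = - 126 \left(\left(-4\right)^{2} - - \frac{16}{5} - \frac{4 \sqrt{6 - 4}}{5} - 4 \sqrt{6 - 4}\right) = - 126 \left(16 + \frac{16}{5} - \frac{4 \sqrt{2}}{5} - 4 \sqrt{2}\right) = - 126 \left(\frac{96}{5} - \frac{24 \sqrt{2}}{5}\right) = - \frac{12096}{5} + \frac{3024 \sqrt{2}}{5}$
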